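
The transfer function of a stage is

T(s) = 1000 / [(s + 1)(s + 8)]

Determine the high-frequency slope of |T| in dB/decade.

-40 dB/decade

Each pole contributes −20 dB/decade at high frequency; each zero contributes +20 dB/decade.
Net: 0 zero(s) − 2 pole(s) → -40 dB/decade.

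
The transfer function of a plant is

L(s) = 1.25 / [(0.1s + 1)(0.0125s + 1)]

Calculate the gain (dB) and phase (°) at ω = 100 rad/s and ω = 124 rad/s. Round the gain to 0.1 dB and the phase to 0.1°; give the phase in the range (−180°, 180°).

At ω = 100 rad/s:
pole (1 + j100·0.1) = 1 + j10 → |·| ≈ 10.05, ∠ ≈ 84.29°
pole (1 + j100·0.0125) = 1 + j1.25 → |·| ≈ 1.6008, ∠ ≈ 51.34°
|L| = 1.25 · 1 / (10.05 · 1.6008) ≈ 0.077697
Gain = 20 log₁₀(0.077697) ≈ -22.19 dB
∠L = (0°) − (84.29° + 51.34°) = -135.63°

At ω = 124 rad/s:
pole (1 + j124·0.1) = 1 + j12.4 → |·| ≈ 12.44, ∠ ≈ 85.39°
pole (1 + j124·0.0125) = 1 + j1.55 → |·| ≈ 1.8446, ∠ ≈ 57.17°
|L| = 1.25 · 1 / (12.44 · 1.8446) ≈ 0.054474
Gain = 20 log₁₀(0.054474) ≈ -25.28 dB
∠L = (0°) − (85.39° + 57.17°) = -142.56°

ω = 100: -22.2 dB, -135.6°; ω = 124: -25.3 dB, -142.6°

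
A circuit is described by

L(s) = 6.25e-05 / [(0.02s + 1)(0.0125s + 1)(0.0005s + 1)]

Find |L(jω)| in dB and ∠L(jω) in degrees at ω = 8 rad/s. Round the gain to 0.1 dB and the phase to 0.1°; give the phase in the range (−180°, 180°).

-84.2 dB, -15.0°

At ω = 8 rad/s:
pole (1 + j8·0.02) = 1 + j0.16 → |·| ≈ 1.0127, ∠ ≈ 9.09°
pole (1 + j8·0.0125) = 1 + j0.1 → |·| ≈ 1.005, ∠ ≈ 5.71°
pole (1 + j8·0.0005) = 1 + j0.004 → |·| ≈ 1, ∠ ≈ 0.23°
|L| = 6.25e-05 · 1 / (1.0127 · 1.005 · 1) ≈ 6.1409e-05
Gain = 20 log₁₀(6.1409e-05) ≈ -84.24 dB
∠L = (0°) − (9.09° + 5.71° + 0.23°) = -15.03°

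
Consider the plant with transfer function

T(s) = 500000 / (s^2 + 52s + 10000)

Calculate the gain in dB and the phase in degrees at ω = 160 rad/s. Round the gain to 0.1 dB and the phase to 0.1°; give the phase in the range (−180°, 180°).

29.0 dB, -151.9°

At s = jω = j160:
quadratic: (j160)² + 52·j160 + 10000 = -15600 + j8320 → |·| ≈ 17680, ∠ ≈ 151.93°
|T| = 500000 / 17680 ≈ 28.281
Gain = 20 log₁₀(28.281) ≈ 29.03 dB
∠T = 0.00° − 151.93° = -151.93°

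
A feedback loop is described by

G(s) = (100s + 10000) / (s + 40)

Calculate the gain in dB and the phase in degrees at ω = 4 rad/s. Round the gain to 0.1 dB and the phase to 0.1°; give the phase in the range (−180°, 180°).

Substitute s = j4:
Numerator: 100(j4) + 10000 = 10000 + j400
Denominator: (j4) + 40 = 40 + j4
|N| = √(10000² + 400²) ≈ 10008, ∠N ≈ 2.29°
|D| = √(40² + 4²) ≈ 40.2, ∠D ≈ 5.71°
|G| = 10008 / 40.2 ≈ 248.96
Gain = 20 log₁₀(248.96) ≈ 47.92 dB
∠G = 2.29° − 5.71° = -3.42°

47.9 dB, -3.4°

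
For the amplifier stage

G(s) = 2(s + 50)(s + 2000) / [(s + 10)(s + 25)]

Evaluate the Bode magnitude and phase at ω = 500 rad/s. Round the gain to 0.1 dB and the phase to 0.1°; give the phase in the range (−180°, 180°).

At s = jω = j500:
zero (s+50): 50 + j500 → |·| = √(50²+500²) = √252500 ≈ 502.49, ∠ = arctan(500/50) ≈ 84.29°
zero (s+2000): 2000 + j500 → |·| = √(2000²+500²) = √4250000 ≈ 2061.6, ∠ = arctan(500/2000) ≈ 14.04°
pole (s+10): 10 + j500 → |·| = √(10²+500²) = √250100 ≈ 500.1, ∠ = arctan(500/10) ≈ 88.85°
pole (s+25): 25 + j500 → |·| = √(25²+500²) = √250625 ≈ 500.62, ∠ = arctan(500/25) ≈ 87.14°
|G| = 2 · 1.0359e+06 / 2.5036e+05 ≈ 8.2753
Gain = 20 log₁₀(8.2753) ≈ 18.36 dB
∠G = 98.33° − 175.99° = -77.66°

18.4 dB, -77.7°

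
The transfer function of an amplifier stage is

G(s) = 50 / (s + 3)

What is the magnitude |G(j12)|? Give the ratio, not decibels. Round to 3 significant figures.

4.04

Substitute s = j12:
Numerator: 50 = 50 + j0
Denominator: (j12) + 3 = 3 + j12
|N| = √(50² + 0²) ≈ 50, ∠N ≈ 0.00°
|D| = √(3² + 12²) ≈ 12.369, ∠D ≈ 75.96°
|G| = 50 / 12.369 ≈ 4.0424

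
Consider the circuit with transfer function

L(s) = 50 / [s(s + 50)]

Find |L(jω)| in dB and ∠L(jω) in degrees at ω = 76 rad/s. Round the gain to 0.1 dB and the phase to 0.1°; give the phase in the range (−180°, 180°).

-42.8 dB, -146.7°

At s = jω = j76:
pole (s+50): 50 + j76 → |·| = √(50²+76²) = √8276 ≈ 90.973, ∠ = arctan(76/50) ≈ 56.66°
pole at origin: |s| = 76, ∠ = 90.00° (in denominator)
|L| = 50 / 6913.9 ≈ 0.0072318
Gain = 20 log₁₀(0.0072318) ≈ -42.82 dB
∠L = 0.00° − 146.66° = -146.66°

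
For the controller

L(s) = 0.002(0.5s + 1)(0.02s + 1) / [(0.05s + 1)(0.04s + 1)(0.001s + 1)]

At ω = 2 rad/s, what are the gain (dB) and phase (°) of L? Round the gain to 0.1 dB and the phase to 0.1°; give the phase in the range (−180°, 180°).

-51.0 dB, 36.9°

At ω = 2 rad/s:
zero (1 + j2·0.5) = 1 + j1 → |·| ≈ 1.4142, ∠ ≈ 45.00°
zero (1 + j2·0.02) = 1 + j0.04 → |·| ≈ 1.0008, ∠ ≈ 2.29°
pole (1 + j2·0.05) = 1 + j0.1 → |·| ≈ 1.005, ∠ ≈ 5.71°
pole (1 + j2·0.04) = 1 + j0.08 → |·| ≈ 1.0032, ∠ ≈ 4.57°
pole (1 + j2·0.001) = 1 + j0.002 → |·| ≈ 1, ∠ ≈ 0.11°
|L| = 0.002 · 1.4142 · 1.0008 / (1.005 · 1.0032 · 1) ≈ 0.0028076
Gain = 20 log₁₀(0.0028076) ≈ -51.03 dB
∠L = (45.00° + 2.29°) − (5.71° + 4.57° + 0.11°) = 36.90°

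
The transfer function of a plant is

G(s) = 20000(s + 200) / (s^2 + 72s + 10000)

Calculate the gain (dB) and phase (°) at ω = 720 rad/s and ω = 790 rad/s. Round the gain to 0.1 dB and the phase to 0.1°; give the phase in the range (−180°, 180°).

At s = jω = j720:
zero (s+200): 200 + j720 → |·| = √(200²+720²) = √558400 ≈ 747.26, ∠ = arctan(720/200) ≈ 74.48°
quadratic: (j720)² + 72·j720 + 10000 = -508400 + j51840 → |·| ≈ 5.1104e+05, ∠ ≈ 174.18°
|G| = 20000 · 747.26 / 5.1104e+05 ≈ 29.245
Gain = 20 log₁₀(29.245) ≈ 29.32 dB
∠G = 74.48° − 174.18° = -99.70°

At s = jω = j790:
zero (s+200): 200 + j790 → |·| = √(200²+790²) = √664100 ≈ 814.92, ∠ = arctan(790/200) ≈ 75.79°
quadratic: (j790)² + 72·j790 + 10000 = -614100 + j56880 → |·| ≈ 6.1673e+05, ∠ ≈ 174.71°
|G| = 20000 · 814.92 / 6.1673e+05 ≈ 26.427
Gain = 20 log₁₀(26.427) ≈ 28.44 dB
∠G = 75.79° − 174.71° = -98.92°

ω = 720: 29.3 dB, -99.7°; ω = 790: 28.4 dB, -98.9°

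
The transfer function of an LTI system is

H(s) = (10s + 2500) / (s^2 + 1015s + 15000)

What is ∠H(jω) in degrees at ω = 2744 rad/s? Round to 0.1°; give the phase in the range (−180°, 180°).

Substitute s = j2744:
Numerator: 10(j2744) + 2500 = 2500 + j27440
Denominator: (j2744)^2 + 1015(j2744) + 15000 = -7514536 + j2785160
|N| = √(2500² + 27440²) ≈ 27554, ∠N ≈ 84.79°
|D| = √(7514536² + 2785160²) ≈ 8.0141e+06, ∠D ≈ 159.66°
∠H = 84.79° − 159.66° = -74.87°

-74.9°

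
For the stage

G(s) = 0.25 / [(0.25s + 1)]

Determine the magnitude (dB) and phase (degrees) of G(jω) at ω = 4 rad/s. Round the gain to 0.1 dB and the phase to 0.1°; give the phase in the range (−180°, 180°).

-15.1 dB, -45.0°

At ω = 4 rad/s:
pole (1 + j4·0.25) = 1 + j1 → |·| ≈ 1.4142, ∠ ≈ 45.00°
|G| = 0.25 · 1 / (1.4142) ≈ 0.17678
Gain = 20 log₁₀(0.17678) ≈ -15.05 dB
∠G = (0°) − (45.00°) = -45.00°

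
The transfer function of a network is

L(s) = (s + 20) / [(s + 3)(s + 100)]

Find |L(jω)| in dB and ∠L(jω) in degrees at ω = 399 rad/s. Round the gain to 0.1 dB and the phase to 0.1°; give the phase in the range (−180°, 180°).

At s = jω = j399:
zero (s+20): 20 + j399 → |·| = √(20²+399²) = √159601 ≈ 399.5, ∠ = arctan(399/20) ≈ 87.13°
pole (s+3): 3 + j399 → |·| = √(3²+399²) = √159210 ≈ 399.01, ∠ = arctan(399/3) ≈ 89.57°
pole (s+100): 100 + j399 → |·| = √(100²+399²) = √169201 ≈ 411.34, ∠ = arctan(399/100) ≈ 75.93°
|L| = 1 · 399.5 / 1.6413e+05 ≈ 0.002434
Gain = 20 log₁₀(0.002434) ≈ -52.27 dB
∠L = 87.13° − 165.50° = -78.37°

-52.3 dB, -78.4°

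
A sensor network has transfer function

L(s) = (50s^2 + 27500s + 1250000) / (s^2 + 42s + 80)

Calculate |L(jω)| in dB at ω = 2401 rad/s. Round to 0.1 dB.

Substitute s = j2401:
Numerator: 50(j2401)^2 + 27500(j2401) + 1250000 = -286990050 + j66027500
Denominator: (j2401)^2 + 42(j2401) + 80 = -5764721 + j100842
|N| = √(286990050² + 66027500²) ≈ 2.9449e+08, ∠N ≈ 167.04°
|D| = √(5764721² + 100842²) ≈ 5.7656e+06, ∠D ≈ 179.00°
|L| = 2.9449e+08 / 5.7656e+06 ≈ 51.077
Gain = 20 log₁₀(51.077) ≈ 34.16 dB

34.2 dB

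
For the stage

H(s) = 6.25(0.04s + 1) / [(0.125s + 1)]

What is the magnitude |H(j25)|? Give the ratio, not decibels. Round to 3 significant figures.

At ω = 25 rad/s:
zero (1 + j25·0.04) = 1 + j1 → |·| ≈ 1.4142, ∠ ≈ 45.00°
pole (1 + j25·0.125) = 1 + j3.125 → |·| ≈ 3.2811, ∠ ≈ 72.26°
|H| = 6.25 · 1.4142 / (3.2811) ≈ 2.6938

2.69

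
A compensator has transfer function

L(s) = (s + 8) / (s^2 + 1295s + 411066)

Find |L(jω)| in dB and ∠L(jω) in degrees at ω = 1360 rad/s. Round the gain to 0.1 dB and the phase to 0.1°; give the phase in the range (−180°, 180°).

-64.5 dB, -39.6°

Substitute s = j1360:
Numerator: (j1360) + 8 = 8 + j1360
Denominator: (j1360)^2 + 1295(j1360) + 411066 = -1438534 + j1761200
|N| = √(8² + 1360²) ≈ 1360, ∠N ≈ 89.66°
|D| = √(1438534² + 1761200²) ≈ 2.274e+06, ∠D ≈ 129.24°
|L| = 1360 / 2.274e+06 ≈ 0.00059807
Gain = 20 log₁₀(0.00059807) ≈ -64.46 dB
∠L = 89.66° − 129.24° = -39.58°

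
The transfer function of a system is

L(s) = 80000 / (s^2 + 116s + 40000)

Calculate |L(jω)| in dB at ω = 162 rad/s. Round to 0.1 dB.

At s = jω = j162:
quadratic: (j162)² + 116·j162 + 40000 = 13756 + j18792 → |·| ≈ 23289, ∠ ≈ 53.80°
|L| = 80000 / 23289 ≈ 3.4351
Gain = 20 log₁₀(3.4351) ≈ 10.72 dB

10.7 dB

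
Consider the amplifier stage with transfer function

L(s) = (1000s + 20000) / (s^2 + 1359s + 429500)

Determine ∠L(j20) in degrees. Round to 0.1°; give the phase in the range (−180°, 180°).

41.4°

Substitute s = j20:
Numerator: 1000(j20) + 20000 = 20000 + j20000
Denominator: (j20)^2 + 1359(j20) + 429500 = 429100 + j27180
|N| = √(20000² + 20000²) ≈ 28284, ∠N ≈ 45.00°
|D| = √(429100² + 27180²) ≈ 4.2996e+05, ∠D ≈ 3.62°
∠L = 45.00° − 3.62° = 41.38°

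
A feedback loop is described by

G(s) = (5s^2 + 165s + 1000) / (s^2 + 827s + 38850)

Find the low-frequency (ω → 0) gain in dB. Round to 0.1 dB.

-31.8 dB

G(0) = 1000 / 38850 ≈ 0.02574
20 log₁₀(0.02574) ≈ -31.79 dB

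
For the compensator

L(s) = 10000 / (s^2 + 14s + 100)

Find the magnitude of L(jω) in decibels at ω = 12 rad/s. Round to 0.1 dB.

35.2 dB

At s = jω = j12:
quadratic: (j12)² + 14·j12 + 100 = -44 + j168 → |·| ≈ 173.67, ∠ ≈ 104.68°
|L| = 10000 / 173.67 ≈ 57.58
Gain = 20 log₁₀(57.58) ≈ 35.21 dB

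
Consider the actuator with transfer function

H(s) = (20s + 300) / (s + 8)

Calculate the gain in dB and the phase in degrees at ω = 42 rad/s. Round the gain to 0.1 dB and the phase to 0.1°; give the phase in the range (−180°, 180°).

Substitute s = j42:
Numerator: 20(j42) + 300 = 300 + j840
Denominator: (j42) + 8 = 8 + j42
|N| = √(300² + 840²) ≈ 891.96, ∠N ≈ 70.35°
|D| = √(8² + 42²) ≈ 42.755, ∠D ≈ 79.22°
|H| = 891.96 / 42.755 ≈ 20.862
Gain = 20 log₁₀(20.862) ≈ 26.39 dB
∠H = 70.35° − 79.22° = -8.87°

26.4 dB, -8.9°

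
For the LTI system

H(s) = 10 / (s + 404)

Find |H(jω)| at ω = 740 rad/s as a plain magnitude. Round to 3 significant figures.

0.0119

Substitute s = j740:
Numerator: 10 = 10 + j0
Denominator: (j740) + 404 = 404 + j740
|N| = √(10² + 0²) ≈ 10, ∠N ≈ 0.00°
|D| = √(404² + 740²) ≈ 843.1, ∠D ≈ 61.37°
|H| = 10 / 843.1 ≈ 0.011861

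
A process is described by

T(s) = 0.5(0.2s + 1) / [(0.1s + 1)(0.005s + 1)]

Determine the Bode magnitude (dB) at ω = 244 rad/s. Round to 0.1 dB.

At ω = 244 rad/s:
zero (1 + j244·0.2) = 1 + j48.8 → |·| ≈ 48.81, ∠ ≈ 88.83°
pole (1 + j244·0.1) = 1 + j24.4 → |·| ≈ 24.42, ∠ ≈ 87.65°
pole (1 + j244·0.005) = 1 + j1.22 → |·| ≈ 1.5775, ∠ ≈ 50.66°
|T| = 0.5 · 48.81 / (24.42 · 1.5775) ≈ 0.63353
Gain = 20 log₁₀(0.63353) ≈ -3.96 dB

-4.0 dB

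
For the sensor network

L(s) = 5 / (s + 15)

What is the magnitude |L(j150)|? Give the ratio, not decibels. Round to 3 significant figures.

Substitute s = j150:
Numerator: 5 = 5 + j0
Denominator: (j150) + 15 = 15 + j150
|N| = √(5² + 0²) ≈ 5, ∠N ≈ 0.00°
|D| = √(15² + 150²) ≈ 150.75, ∠D ≈ 84.29°
|L| = 5 / 150.75 ≈ 0.033167

0.0332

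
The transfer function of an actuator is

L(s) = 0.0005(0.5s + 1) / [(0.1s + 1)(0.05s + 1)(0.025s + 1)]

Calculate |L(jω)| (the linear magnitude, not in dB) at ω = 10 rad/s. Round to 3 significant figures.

At ω = 10 rad/s:
zero (1 + j10·0.5) = 1 + j5 → |·| ≈ 5.099, ∠ ≈ 78.69°
pole (1 + j10·0.1) = 1 + j1 → |·| ≈ 1.4142, ∠ ≈ 45.00°
pole (1 + j10·0.05) = 1 + j0.5 → |·| ≈ 1.118, ∠ ≈ 26.57°
pole (1 + j10·0.025) = 1 + j0.25 → |·| ≈ 1.0308, ∠ ≈ 14.04°
|L| = 0.0005 · 5.099 / (1.4142 · 1.118 · 1.0308) ≈ 0.0015643

0.00156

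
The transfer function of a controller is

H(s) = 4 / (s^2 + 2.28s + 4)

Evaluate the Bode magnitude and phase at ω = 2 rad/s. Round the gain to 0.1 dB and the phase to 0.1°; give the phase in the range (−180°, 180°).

-1.1 dB, -90.0°

At s = jω = j2:
quadratic: (j2)² + 2.28·j2 + 4 = 0 + j4.56 → |·| ≈ 4.56, ∠ ≈ 90.00°
|H| = 4 / 4.56 ≈ 0.87719
Gain = 20 log₁₀(0.87719) ≈ -1.14 dB
∠H = 0.00° − 90.00° = -90.00°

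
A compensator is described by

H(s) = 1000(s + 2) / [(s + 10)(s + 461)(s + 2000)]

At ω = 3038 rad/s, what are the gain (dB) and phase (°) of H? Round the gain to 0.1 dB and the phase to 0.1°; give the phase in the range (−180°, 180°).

At s = jω = j3038:
zero (s+2): 2 + j3038 → |·| = √(2²+3038²) = √9229448 ≈ 3038, ∠ = arctan(3038/2) ≈ 89.96°
pole (s+10): 10 + j3038 → |·| = √(10²+3038²) = √9229544 ≈ 3038, ∠ = arctan(3038/10) ≈ 89.81°
pole (s+461): 461 + j3038 → |·| = √(461²+3038²) = √9441965 ≈ 3072.8, ∠ = arctan(3038/461) ≈ 81.37°
pole (s+2000): 2000 + j3038 → |·| = √(2000²+3038²) = √13229444 ≈ 3637.2, ∠ = arctan(3038/2000) ≈ 56.64°
|H| = 1000 · 3038 / 3.3954e+10 ≈ 8.9474e-05
Gain = 20 log₁₀(8.9474e-05) ≈ -80.97 dB
∠H = 89.96° − 227.82° = -137.86°

-81.0 dB, -137.9°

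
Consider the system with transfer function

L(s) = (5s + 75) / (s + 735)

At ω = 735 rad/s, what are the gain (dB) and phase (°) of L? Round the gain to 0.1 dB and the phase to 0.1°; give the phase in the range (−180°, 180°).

Substitute s = j735:
Numerator: 5(j735) + 75 = 75 + j3675
Denominator: (j735) + 735 = 735 + j735
|N| = √(75² + 3675²) ≈ 3675.8, ∠N ≈ 88.83°
|D| = √(735² + 735²) ≈ 1039.4, ∠D ≈ 45.00°
|L| = 3675.8 / 1039.4 ≈ 3.5365
Gain = 20 log₁₀(3.5365) ≈ 10.97 dB
∠L = 88.83° − 45.00° = 43.83°

11.0 dB, 43.8°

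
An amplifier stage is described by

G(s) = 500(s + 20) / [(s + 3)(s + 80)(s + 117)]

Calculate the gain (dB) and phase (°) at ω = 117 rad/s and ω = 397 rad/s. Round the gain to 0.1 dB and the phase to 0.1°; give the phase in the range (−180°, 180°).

ω = 117: -33.3 dB, -108.9°; ω = 397: -50.5 dB, -154.6°

At s = jω = j117:
zero (s+20): 20 + j117 → |·| = √(20²+117²) = √14089 ≈ 118.7, ∠ = arctan(117/20) ≈ 80.30°
pole (s+3): 3 + j117 → |·| = √(3²+117²) = √13698 ≈ 117.04, ∠ = arctan(117/3) ≈ 88.53°
pole (s+80): 80 + j117 → |·| = √(80²+117²) = √20089 ≈ 141.74, ∠ = arctan(117/80) ≈ 55.64°
pole (s+117): 117 + j117 → |·| = √(117²+117²) = √27378 ≈ 165.46, ∠ = arctan(117/117) ≈ 45.00°
|G| = 500 · 118.7 / 2.7449e+06 ≈ 0.021622
Gain = 20 log₁₀(0.021622) ≈ -33.30 dB
∠G = 80.30° − 189.17° = -108.87°

At s = jω = j397:
zero (s+20): 20 + j397 → |·| = √(20²+397²) = √158009 ≈ 397.5, ∠ = arctan(397/20) ≈ 87.12°
pole (s+3): 3 + j397 → |·| = √(3²+397²) = √157618 ≈ 397.01, ∠ = arctan(397/3) ≈ 89.57°
pole (s+80): 80 + j397 → |·| = √(80²+397²) = √164009 ≈ 404.98, ∠ = arctan(397/80) ≈ 78.61°
pole (s+117): 117 + j397 → |·| = √(117²+397²) = √171298 ≈ 413.88, ∠ = arctan(397/117) ≈ 73.58°
|G| = 500 · 397.5 / 6.6544e+07 ≈ 0.0029867
Gain = 20 log₁₀(0.0029867) ≈ -50.50 dB
∠G = 87.12° − 241.76° = -154.64°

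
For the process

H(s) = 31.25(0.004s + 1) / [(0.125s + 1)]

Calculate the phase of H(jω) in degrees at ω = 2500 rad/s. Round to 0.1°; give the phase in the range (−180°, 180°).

At ω = 2500 rad/s:
zero (1 + j2500·0.004) = 1 + j10 → |·| ≈ 10.05, ∠ ≈ 84.29°
pole (1 + j2500·0.125) = 1 + j312.5 → |·| ≈ 312.5, ∠ ≈ 89.82°
∠H = (84.29°) − (89.82°) = -5.53°

-5.5°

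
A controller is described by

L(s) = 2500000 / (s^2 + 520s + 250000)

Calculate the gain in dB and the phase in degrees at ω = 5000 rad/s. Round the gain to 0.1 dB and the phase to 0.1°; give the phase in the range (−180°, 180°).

-20.0 dB, -174.0°

At s = jω = j5000:
quadratic: (j5000)² + 520·j5000 + 250000 = -24750000 + j2600000 → |·| ≈ 2.4886e+07, ∠ ≈ 174.00°
|L| = 2500000 / 2.4886e+07 ≈ 0.10046
Gain = 20 log₁₀(0.10046) ≈ -19.96 dB
∠L = 0.00° − 174.00° = -174.00°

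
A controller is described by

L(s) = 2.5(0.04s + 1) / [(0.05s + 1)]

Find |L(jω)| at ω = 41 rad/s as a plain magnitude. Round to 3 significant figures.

2.11

At ω = 41 rad/s:
zero (1 + j41·0.04) = 1 + j1.64 → |·| ≈ 1.9208, ∠ ≈ 58.63°
pole (1 + j41·0.05) = 1 + j2.05 → |·| ≈ 2.2809, ∠ ≈ 64.00°
|L| = 2.5 · 1.9208 / (2.2809) ≈ 2.1053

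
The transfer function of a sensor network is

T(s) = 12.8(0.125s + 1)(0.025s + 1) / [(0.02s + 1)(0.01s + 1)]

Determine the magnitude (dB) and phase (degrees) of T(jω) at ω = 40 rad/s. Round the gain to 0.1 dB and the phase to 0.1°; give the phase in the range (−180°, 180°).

36.5 dB, 63.2°

At ω = 40 rad/s:
zero (1 + j40·0.125) = 1 + j5 → |·| ≈ 5.099, ∠ ≈ 78.69°
zero (1 + j40·0.025) = 1 + j1 → |·| ≈ 1.4142, ∠ ≈ 45.00°
pole (1 + j40·0.02) = 1 + j0.8 → |·| ≈ 1.2806, ∠ ≈ 38.66°
pole (1 + j40·0.01) = 1 + j0.4 → |·| ≈ 1.077, ∠ ≈ 21.80°
|T| = 12.8 · 5.099 · 1.4142 / (1.2806 · 1.077) ≈ 66.923
Gain = 20 log₁₀(66.923) ≈ 36.51 dB
∠T = (78.69° + 45.00°) − (38.66° + 21.80°) = 63.23°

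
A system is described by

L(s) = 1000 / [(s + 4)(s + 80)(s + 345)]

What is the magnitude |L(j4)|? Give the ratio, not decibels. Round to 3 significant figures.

0.00640

At s = jω = j4:
pole (s+4): 4 + j4 → |·| = √(4²+4²) = √32 ≈ 5.6569, ∠ = arctan(4/4) ≈ 45.00°
pole (s+80): 80 + j4 → |·| = √(80²+4²) = √6416 ≈ 80.1, ∠ = arctan(4/80) ≈ 2.86°
pole (s+345): 345 + j4 → |·| = √(345²+4²) = √119041 ≈ 345.02, ∠ = arctan(4/345) ≈ 0.66°
|L| = 1000 / 1.5633e+05 ≈ 0.0063967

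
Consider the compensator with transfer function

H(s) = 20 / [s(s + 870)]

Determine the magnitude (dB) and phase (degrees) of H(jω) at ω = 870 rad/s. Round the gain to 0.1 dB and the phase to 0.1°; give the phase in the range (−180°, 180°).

At s = jω = j870:
pole (s+870): 870 + j870 → |·| = √(870²+870²) = √1513800 ≈ 1230.4, ∠ = arctan(870/870) ≈ 45.00°
pole at origin: |s| = 870, ∠ = 90.00° (in denominator)
|H| = 20 / 1.0704e+06 ≈ 1.8685e-05
Gain = 20 log₁₀(1.8685e-05) ≈ -94.57 dB
∠H = 0.00° − 135.00° = -135.00°

-94.6 dB, -135.0°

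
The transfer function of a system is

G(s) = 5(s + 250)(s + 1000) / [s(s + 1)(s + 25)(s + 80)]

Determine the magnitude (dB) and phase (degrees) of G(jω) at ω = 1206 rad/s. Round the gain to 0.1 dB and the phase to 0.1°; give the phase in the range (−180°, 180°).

-106.8 dB, 133.7°

At s = jω = j1206:
zero (s+250): 250 + j1206 → |·| = √(250²+1206²) = √1516936 ≈ 1231.6, ∠ = arctan(1206/250) ≈ 78.29°
zero (s+1000): 1000 + j1206 → |·| = √(1000²+1206²) = √2454436 ≈ 1566.7, ∠ = arctan(1206/1000) ≈ 50.33°
pole (s+1): 1 + j1206 → |·| = √(1²+1206²) = √1454437 ≈ 1206, ∠ = arctan(1206/1) ≈ 89.95°
pole (s+25): 25 + j1206 → |·| = √(25²+1206²) = √1455061 ≈ 1206.3, ∠ = arctan(1206/25) ≈ 88.81°
pole (s+80): 80 + j1206 → |·| = √(80²+1206²) = √1460836 ≈ 1208.7, ∠ = arctan(1206/80) ≈ 86.20°
pole at origin: |s| = 1206, ∠ = 90.00° (in denominator)
|G| = 5 · 1.9295e+06 / 2.1206e+12 ≈ 4.5494e-06
Gain = 20 log₁₀(4.5494e-06) ≈ -106.84 dB
∠G = 128.62° − 354.96° = -226.34° ≡ 133.66° (principal value)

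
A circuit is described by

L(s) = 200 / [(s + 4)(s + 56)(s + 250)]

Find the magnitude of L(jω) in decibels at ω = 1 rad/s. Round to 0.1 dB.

-49.2 dB

At s = jω = j1:
pole (s+4): 4 + j1 → |·| = √(4²+1²) = √17 ≈ 4.1231, ∠ = arctan(1/4) ≈ 14.04°
pole (s+56): 56 + j1 → |·| = √(56²+1²) = √3137 ≈ 56.009, ∠ = arctan(1/56) ≈ 1.02°
pole (s+250): 250 + j1 → |·| = √(250²+1²) = √62501 ≈ 250, ∠ = arctan(1/250) ≈ 0.23°
|L| = 200 / 57733 ≈ 0.0034642
Gain = 20 log₁₀(0.0034642) ≈ -49.21 dB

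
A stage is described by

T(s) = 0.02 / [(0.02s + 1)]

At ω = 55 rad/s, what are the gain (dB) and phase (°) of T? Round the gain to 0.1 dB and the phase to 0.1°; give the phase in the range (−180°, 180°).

-37.4 dB, -47.7°

At ω = 55 rad/s:
pole (1 + j55·0.02) = 1 + j1.1 → |·| ≈ 1.4866, ∠ ≈ 47.73°
|T| = 0.02 · 1 / (1.4866) ≈ 0.013454
Gain = 20 log₁₀(0.013454) ≈ -37.42 dB
∠T = (0°) − (47.73°) = -47.73°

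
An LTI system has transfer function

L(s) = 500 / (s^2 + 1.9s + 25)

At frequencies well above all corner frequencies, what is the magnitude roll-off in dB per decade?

-40 dB/decade

Each pole contributes −20 dB/decade at high frequency; each zero contributes +20 dB/decade.
Net: 0 zero(s) − 2 pole(s) → -40 dB/decade.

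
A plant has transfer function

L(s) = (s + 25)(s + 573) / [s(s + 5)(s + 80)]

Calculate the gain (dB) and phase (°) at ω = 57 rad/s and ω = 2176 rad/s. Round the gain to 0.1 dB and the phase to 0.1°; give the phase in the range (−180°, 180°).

At s = jω = j57:
zero (s+25): 25 + j57 → |·| = √(25²+57²) = √3874 ≈ 62.241, ∠ = arctan(57/25) ≈ 66.32°
zero (s+573): 573 + j57 → |·| = √(573²+57²) = √331578 ≈ 575.83, ∠ = arctan(57/573) ≈ 5.68°
pole (s+5): 5 + j57 → |·| = √(5²+57²) = √3274 ≈ 57.219, ∠ = arctan(57/5) ≈ 84.99°
pole (s+80): 80 + j57 → |·| = √(80²+57²) = √9649 ≈ 98.229, ∠ = arctan(57/80) ≈ 35.47°
pole at origin: |s| = 57, ∠ = 90.00° (in denominator)
|L| = 1 · 35840 / 3.2037e+05 ≈ 0.11187
Gain = 20 log₁₀(0.11187) ≈ -19.03 dB
∠L = 72.00° − 210.46° = -138.46°

At s = jω = j2176:
zero (s+25): 25 + j2176 → |·| = √(25²+2176²) = √4735601 ≈ 2176.1, ∠ = arctan(2176/25) ≈ 89.34°
zero (s+573): 573 + j2176 → |·| = √(573²+2176²) = √5063305 ≈ 2250.2, ∠ = arctan(2176/573) ≈ 75.25°
pole (s+5): 5 + j2176 → |·| = √(5²+2176²) = √4735001 ≈ 2176, ∠ = arctan(2176/5) ≈ 89.87°
pole (s+80): 80 + j2176 → |·| = √(80²+2176²) = √4741376 ≈ 2177.5, ∠ = arctan(2176/80) ≈ 87.89°
pole at origin: |s| = 2176, ∠ = 90.00° (in denominator)
|L| = 1 · 4.8967e+06 / 1.031e+10 ≈ 0.00047495
Gain = 20 log₁₀(0.00047495) ≈ -66.47 dB
∠L = 164.59° − 267.76° = -103.17°

ω = 57: -19.0 dB, -138.5°; ω = 2176: -66.5 dB, -103.2°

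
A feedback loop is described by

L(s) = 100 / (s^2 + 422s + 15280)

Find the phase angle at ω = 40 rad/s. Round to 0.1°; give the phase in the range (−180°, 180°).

-51.0°

Substitute s = j40:
Numerator: 100 = 100 + j0
Denominator: (j40)^2 + 422(j40) + 15280 = 13680 + j16880
|N| = √(100² + 0²) ≈ 100, ∠N ≈ 0.00°
|D| = √(13680² + 16880²) ≈ 21727, ∠D ≈ 50.98°
∠L = 0.00° − 50.98° = -50.98°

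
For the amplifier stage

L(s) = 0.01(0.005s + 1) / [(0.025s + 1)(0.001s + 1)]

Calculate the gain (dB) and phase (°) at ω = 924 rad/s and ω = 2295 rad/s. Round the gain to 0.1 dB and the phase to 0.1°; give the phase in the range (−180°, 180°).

ω = 924: -56.5 dB, -52.5°; ω = 2295: -61.9 dB, -70.4°

At ω = 924 rad/s:
zero (1 + j924·0.005) = 1 + j4.62 → |·| ≈ 4.727, ∠ ≈ 77.79°
pole (1 + j924·0.025) = 1 + j23.1 → |·| ≈ 23.122, ∠ ≈ 87.52°
pole (1 + j924·0.001) = 1 + j0.924 → |·| ≈ 1.3615, ∠ ≈ 42.74°
|L| = 0.01 · 4.727 / (23.122 · 1.3615) ≈ 0.0015016
Gain = 20 log₁₀(0.0015016) ≈ -56.47 dB
∠L = (77.79°) − (87.52° + 42.74°) = -52.47°

At ω = 2295 rad/s:
zero (1 + j2295·0.005) = 1 + j11.475 → |·| ≈ 11.518, ∠ ≈ 85.02°
pole (1 + j2295·0.025) = 1 + j57.375 → |·| ≈ 57.384, ∠ ≈ 89.00°
pole (1 + j2295·0.001) = 1 + j2.295 → |·| ≈ 2.5034, ∠ ≈ 66.46°
|L| = 0.01 · 11.518 / (57.384 · 2.5034) ≈ 0.00080178
Gain = 20 log₁₀(0.00080178) ≈ -61.92 dB
∠L = (85.02°) − (89.00° + 66.46°) = -70.44°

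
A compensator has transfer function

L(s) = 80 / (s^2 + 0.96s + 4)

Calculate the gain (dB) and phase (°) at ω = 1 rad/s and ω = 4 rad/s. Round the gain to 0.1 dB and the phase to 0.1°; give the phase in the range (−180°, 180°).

ω = 1: 28.1 dB, -17.7°; ω = 4: 16.1 dB, -162.3°

At s = jω = j1:
quadratic: (j1)² + 0.96·j1 + 4 = 3 + j0.96 → |·| ≈ 3.1499, ∠ ≈ 17.74°
|L| = 80 / 3.1499 ≈ 25.398
Gain = 20 log₁₀(25.398) ≈ 28.10 dB
∠L = 0.00° − 17.74° = -17.74°

At s = jω = j4:
quadratic: (j4)² + 0.96·j4 + 4 = -12 + j3.84 → |·| ≈ 12.599, ∠ ≈ 162.26°
|L| = 80 / 12.599 ≈ 6.3497
Gain = 20 log₁₀(6.3497) ≈ 16.06 dB
∠L = 0.00° − 162.26° = -162.26°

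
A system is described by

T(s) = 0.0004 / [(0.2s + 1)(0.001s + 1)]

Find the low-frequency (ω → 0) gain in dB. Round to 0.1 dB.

-68.0 dB

T(0) = 0.0004 · 1 / 1 = 0.0004
20 log₁₀(0.0004) ≈ -67.96 dB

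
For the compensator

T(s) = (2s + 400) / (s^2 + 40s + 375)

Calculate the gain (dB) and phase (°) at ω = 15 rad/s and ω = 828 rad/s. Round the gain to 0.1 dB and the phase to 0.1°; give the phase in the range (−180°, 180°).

Substitute s = j15:
Numerator: 2(j15) + 400 = 400 + j30
Denominator: (j15)^2 + 40(j15) + 375 = 150 + j600
|N| = √(400² + 30²) ≈ 401.12, ∠N ≈ 4.29°
|D| = √(150² + 600²) ≈ 618.47, ∠D ≈ 75.96°
|T| = 401.12 / 618.47 ≈ 0.64857
Gain = 20 log₁₀(0.64857) ≈ -3.76 dB
∠T = 4.29° − 75.96° = -71.67°

Substitute s = j828:
Numerator: 2(j828) + 400 = 400 + j1656
Denominator: (j828)^2 + 40(j828) + 375 = -685209 + j33120
|N| = √(400² + 1656²) ≈ 1703.6, ∠N ≈ 76.42°
|D| = √(685209² + 33120²) ≈ 6.8601e+05, ∠D ≈ 177.23°
|T| = 1703.6 / 6.8601e+05 ≈ 0.0024833
Gain = 20 log₁₀(0.0024833) ≈ -52.10 dB
∠T = 76.42° − 177.23° = -100.81°

ω = 15: -3.8 dB, -71.7°; ω = 828: -52.1 dB, -100.8°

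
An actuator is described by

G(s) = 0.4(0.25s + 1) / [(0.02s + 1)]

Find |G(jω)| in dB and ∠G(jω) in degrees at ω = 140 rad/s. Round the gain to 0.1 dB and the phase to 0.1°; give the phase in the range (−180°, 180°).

13.5 dB, 18.0°

At ω = 140 rad/s:
zero (1 + j140·0.25) = 1 + j35 → |·| ≈ 35.014, ∠ ≈ 88.36°
pole (1 + j140·0.02) = 1 + j2.8 → |·| ≈ 2.9732, ∠ ≈ 70.35°
|G| = 0.4 · 35.014 / (2.9732) ≈ 4.7106
Gain = 20 log₁₀(4.7106) ≈ 13.46 dB
∠G = (88.36°) − (70.35°) = 18.01°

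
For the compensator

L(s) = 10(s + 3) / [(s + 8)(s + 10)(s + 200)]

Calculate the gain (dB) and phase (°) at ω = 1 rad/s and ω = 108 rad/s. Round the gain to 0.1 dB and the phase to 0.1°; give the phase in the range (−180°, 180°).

At s = jω = j1:
zero (s+3): 3 + j1 → |·| = √(3²+1²) = √10 ≈ 3.1623, ∠ = arctan(1/3) ≈ 18.43°
pole (s+8): 8 + j1 → |·| = √(8²+1²) = √65 ≈ 8.0623, ∠ = arctan(1/8) ≈ 7.13°
pole (s+10): 10 + j1 → |·| = √(10²+1²) = √101 ≈ 10.05, ∠ = arctan(1/10) ≈ 5.71°
pole (s+200): 200 + j1 → |·| = √(200²+1²) = √40001 ≈ 200, ∠ = arctan(1/200) ≈ 0.29°
|L| = 10 · 3.1623 / 16205 ≈ 0.0019514
Gain = 20 log₁₀(0.0019514) ≈ -54.19 dB
∠L = 18.43° − 13.13° = 5.30°

At s = jω = j108:
zero (s+3): 3 + j108 → |·| = √(3²+108²) = √11673 ≈ 108.04, ∠ = arctan(108/3) ≈ 88.41°
pole (s+8): 8 + j108 → |·| = √(8²+108²) = √11728 ≈ 108.3, ∠ = arctan(108/8) ≈ 85.76°
pole (s+10): 10 + j108 → |·| = √(10²+108²) = √11764 ≈ 108.46, ∠ = arctan(108/10) ≈ 84.71°
pole (s+200): 200 + j108 → |·| = √(200²+108²) = √51664 ≈ 227.3, ∠ = arctan(108/200) ≈ 28.37°
|L| = 10 · 108.04 / 2.6699e+06 ≈ 0.00040466
Gain = 20 log₁₀(0.00040466) ≈ -67.86 dB
∠L = 88.41° − 198.84° = -110.43°

ω = 1: -54.2 dB, 5.3°; ω = 108: -67.9 dB, -110.4°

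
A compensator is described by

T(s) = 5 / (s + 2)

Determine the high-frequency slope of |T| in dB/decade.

-20 dB/decade

Each pole contributes −20 dB/decade at high frequency; each zero contributes +20 dB/decade.
Net: 0 zero(s) − 1 pole(s) → -20 dB/decade.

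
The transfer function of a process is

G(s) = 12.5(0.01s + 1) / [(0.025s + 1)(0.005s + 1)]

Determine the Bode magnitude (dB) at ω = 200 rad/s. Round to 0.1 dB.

At ω = 200 rad/s:
zero (1 + j200·0.01) = 1 + j2 → |·| ≈ 2.2361, ∠ ≈ 63.43°
pole (1 + j200·0.025) = 1 + j5 → |·| ≈ 5.099, ∠ ≈ 78.69°
pole (1 + j200·0.005) = 1 + j1 → |·| ≈ 1.4142, ∠ ≈ 45.00°
|G| = 12.5 · 2.2361 / (5.099 · 1.4142) ≈ 3.8762
Gain = 20 log₁₀(3.8762) ≈ 11.77 dB

11.8 dB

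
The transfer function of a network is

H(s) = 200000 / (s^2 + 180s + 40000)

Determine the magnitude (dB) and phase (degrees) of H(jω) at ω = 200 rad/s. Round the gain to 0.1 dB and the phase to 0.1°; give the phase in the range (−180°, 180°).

At s = jω = j200:
quadratic: (j200)² + 180·j200 + 40000 = 0 + j36000 → |·| ≈ 36000, ∠ ≈ 90.00°
|H| = 200000 / 36000 ≈ 5.5556
Gain = 20 log₁₀(5.5556) ≈ 14.89 dB
∠H = 0.00° − 90.00° = -90.00°

14.9 dB, -90.0°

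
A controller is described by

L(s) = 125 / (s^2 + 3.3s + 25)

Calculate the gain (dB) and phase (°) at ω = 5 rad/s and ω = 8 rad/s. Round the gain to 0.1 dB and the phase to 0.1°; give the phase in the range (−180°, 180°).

At s = jω = j5:
quadratic: (j5)² + 3.3·j5 + 25 = 0 + j16.5 → |·| ≈ 16.5, ∠ ≈ 90.00°
|L| = 125 / 16.5 ≈ 7.5758
Gain = 20 log₁₀(7.5758) ≈ 17.59 dB
∠L = 0.00° − 90.00° = -90.00°

At s = jω = j8:
quadratic: (j8)² + 3.3·j8 + 25 = -39 + j26.4 → |·| ≈ 47.095, ∠ ≈ 145.91°
|L| = 125 / 47.095 ≈ 2.6542
Gain = 20 log₁₀(2.6542) ≈ 8.48 dB
∠L = 0.00° − 145.91° = -145.91°

ω = 5: 17.6 dB, -90.0°; ω = 8: 8.5 dB, -145.9°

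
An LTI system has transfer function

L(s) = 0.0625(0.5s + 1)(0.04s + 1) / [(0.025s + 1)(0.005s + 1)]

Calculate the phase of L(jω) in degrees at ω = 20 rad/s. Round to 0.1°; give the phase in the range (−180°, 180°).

At ω = 20 rad/s:
zero (1 + j20·0.5) = 1 + j10 → |·| ≈ 10.05, ∠ ≈ 84.29°
zero (1 + j20·0.04) = 1 + j0.8 → |·| ≈ 1.2806, ∠ ≈ 38.66°
pole (1 + j20·0.025) = 1 + j0.5 → |·| ≈ 1.118, ∠ ≈ 26.57°
pole (1 + j20·0.005) = 1 + j0.1 → |·| ≈ 1.005, ∠ ≈ 5.71°
∠L = (84.29° + 38.66°) − (26.57° + 5.71°) = 90.67°

90.7°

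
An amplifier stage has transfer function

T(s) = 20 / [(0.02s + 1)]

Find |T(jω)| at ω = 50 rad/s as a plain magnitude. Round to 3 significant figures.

At ω = 50 rad/s:
pole (1 + j50·0.02) = 1 + j1 → |·| ≈ 1.4142, ∠ ≈ 45.00°
|T| = 20 · 1 / (1.4142) ≈ 14.142

14.1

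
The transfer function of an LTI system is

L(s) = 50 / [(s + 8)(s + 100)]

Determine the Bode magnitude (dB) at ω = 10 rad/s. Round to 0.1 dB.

At s = jω = j10:
pole (s+8): 8 + j10 → |·| = √(8²+10²) = √164 ≈ 12.806, ∠ = arctan(10/8) ≈ 51.34°
pole (s+100): 100 + j10 → |·| = √(100²+10²) = √10100 ≈ 100.5, ∠ = arctan(10/100) ≈ 5.71°
|L| = 50 / 1287 ≈ 0.03885
Gain = 20 log₁₀(0.03885) ≈ -28.21 dB

-28.2 dB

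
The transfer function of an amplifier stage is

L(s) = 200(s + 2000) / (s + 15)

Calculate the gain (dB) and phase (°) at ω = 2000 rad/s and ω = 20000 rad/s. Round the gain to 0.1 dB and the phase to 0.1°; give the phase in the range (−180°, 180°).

ω = 2000: 49.0 dB, -44.6°; ω = 20000: 46.1 dB, -5.7°

At s = jω = j2000:
zero (s+2000): 2000 + j2000 → |·| = √(2000²+2000²) = √8000000 ≈ 2828.4, ∠ = arctan(2000/2000) ≈ 45.00°
pole (s+15): 15 + j2000 → |·| = √(15²+2000²) = √4000225 ≈ 2000.1, ∠ = arctan(2000/15) ≈ 89.57°
|L| = 200 · 2828.4 / 2000.1 ≈ 282.83
Gain = 20 log₁₀(282.83) ≈ 49.03 dB
∠L = 45.00° − 89.57° = -44.57°

At s = jω = j20000:
zero (s+2000): 2000 + j20000 → |·| = √(2000²+20000²) = √404000000 ≈ 20100, ∠ = arctan(20000/2000) ≈ 84.29°
pole (s+15): 15 + j20000 → |·| = √(15²+20000²) = √400000225 ≈ 20000, ∠ = arctan(20000/15) ≈ 89.96°
|L| = 200 · 20100 / 20000 ≈ 201
Gain = 20 log₁₀(201) ≈ 46.06 dB
∠L = 84.29° − 89.96° = -5.67°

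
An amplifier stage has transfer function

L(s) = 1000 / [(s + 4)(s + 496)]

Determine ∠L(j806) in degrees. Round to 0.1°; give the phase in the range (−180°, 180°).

At s = jω = j806:
pole (s+4): 4 + j806 → |·| = √(4²+806²) = √649652 ≈ 806.01, ∠ = arctan(806/4) ≈ 89.72°
pole (s+496): 496 + j806 → |·| = √(496²+806²) = √895652 ≈ 946.39, ∠ = arctan(806/496) ≈ 58.39°
∠L = 0.00° − 148.11° = -148.11°

-148.1°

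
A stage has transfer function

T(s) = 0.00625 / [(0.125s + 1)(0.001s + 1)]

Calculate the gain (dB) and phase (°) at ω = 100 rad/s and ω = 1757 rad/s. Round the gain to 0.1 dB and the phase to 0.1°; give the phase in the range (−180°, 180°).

ω = 100: -66.1 dB, -91.1°; ω = 1757: -97.0 dB, -150.1°

At ω = 100 rad/s:
pole (1 + j100·0.125) = 1 + j12.5 → |·| ≈ 12.54, ∠ ≈ 85.43°
pole (1 + j100·0.001) = 1 + j0.1 → |·| ≈ 1.005, ∠ ≈ 5.71°
|T| = 0.00625 · 1 / (12.54 · 1.005) ≈ 0.00049593
Gain = 20 log₁₀(0.00049593) ≈ -66.09 dB
∠T = (0°) − (85.43° + 5.71°) = -91.14°

At ω = 1757 rad/s:
pole (1 + j1757·0.125) = 1 + j219.625 → |·| ≈ 219.63, ∠ ≈ 89.74°
pole (1 + j1757·0.001) = 1 + j1.757 → |·| ≈ 2.0216, ∠ ≈ 60.35°
|T| = 0.00625 · 1 / (219.63 · 2.0216) ≈ 1.4076e-05
Gain = 20 log₁₀(1.4076e-05) ≈ -97.03 dB
∠T = (0°) − (89.74° + 60.35°) = -150.09°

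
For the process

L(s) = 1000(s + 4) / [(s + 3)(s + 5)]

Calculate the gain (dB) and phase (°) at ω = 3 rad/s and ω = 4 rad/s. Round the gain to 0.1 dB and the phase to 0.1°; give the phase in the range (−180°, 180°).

At s = jω = j3:
zero (s+4): 4 + j3 → |·| = √(4²+3²) = √25 ≈ 5, ∠ = arctan(3/4) ≈ 36.87°
pole (s+3): 3 + j3 → |·| = √(3²+3²) = √18 ≈ 4.2426, ∠ = arctan(3/3) ≈ 45.00°
pole (s+5): 5 + j3 → |·| = √(5²+3²) = √34 ≈ 5.831, ∠ = arctan(3/5) ≈ 30.96°
|L| = 1000 · 5 / 24.739 ≈ 202.11
Gain = 20 log₁₀(202.11) ≈ 46.11 dB
∠L = 36.87° − 75.96° = -39.09°

At s = jω = j4:
zero (s+4): 4 + j4 → |·| = √(4²+4²) = √32 ≈ 5.6569, ∠ = arctan(4/4) ≈ 45.00°
pole (s+3): 3 + j4 → |·| = √(3²+4²) = √25 ≈ 5, ∠ = arctan(4/3) ≈ 53.13°
pole (s+5): 5 + j4 → |·| = √(5²+4²) = √41 ≈ 6.4031, ∠ = arctan(4/5) ≈ 38.66°
|L| = 1000 · 5.6569 / 32.016 ≈ 176.69
Gain = 20 log₁₀(176.69) ≈ 44.94 dB
∠L = 45.00° − 91.79° = -46.79°

ω = 3: 46.1 dB, -39.1°; ω = 4: 44.9 dB, -46.8°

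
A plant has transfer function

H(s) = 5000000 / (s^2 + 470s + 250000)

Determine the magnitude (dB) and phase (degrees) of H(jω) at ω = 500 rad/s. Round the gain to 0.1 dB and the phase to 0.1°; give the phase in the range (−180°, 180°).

At s = jω = j500:
quadratic: (j500)² + 470·j500 + 250000 = 0 + j235000 → |·| ≈ 2.35e+05, ∠ ≈ 90.00°
|H| = 5000000 / 2.35e+05 ≈ 21.277
Gain = 20 log₁₀(21.277) ≈ 26.56 dB
∠H = 0.00° − 90.00° = -90.00°

26.6 dB, -90.0°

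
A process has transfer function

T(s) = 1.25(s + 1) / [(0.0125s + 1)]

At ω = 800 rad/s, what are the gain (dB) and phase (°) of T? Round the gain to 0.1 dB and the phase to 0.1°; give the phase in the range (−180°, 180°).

At ω = 800 rad/s:
zero (1 + j800·1) = 1 + j800 → |·| ≈ 800, ∠ ≈ 89.93°
pole (1 + j800·0.0125) = 1 + j10 → |·| ≈ 10.05, ∠ ≈ 84.29°
|T| = 1.25 · 800 / (10.05) ≈ 99.502
Gain = 20 log₁₀(99.502) ≈ 39.96 dB
∠T = (89.93°) − (84.29°) = 5.64°

40.0 dB, 5.6°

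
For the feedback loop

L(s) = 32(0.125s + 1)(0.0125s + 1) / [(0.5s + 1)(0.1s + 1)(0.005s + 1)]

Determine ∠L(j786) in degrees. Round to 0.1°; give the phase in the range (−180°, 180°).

-81.2°

At ω = 786 rad/s:
zero (1 + j786·0.125) = 1 + j98.25 → |·| ≈ 98.255, ∠ ≈ 89.42°
zero (1 + j786·0.0125) = 1 + j9.825 → |·| ≈ 9.8758, ∠ ≈ 84.19°
pole (1 + j786·0.5) = 1 + j393 → |·| ≈ 393, ∠ ≈ 89.85°
pole (1 + j786·0.1) = 1 + j78.6 → |·| ≈ 78.606, ∠ ≈ 89.27°
pole (1 + j786·0.005) = 1 + j3.93 → |·| ≈ 4.0552, ∠ ≈ 75.72°
∠L = (89.42° + 84.19°) − (89.85° + 89.27° + 75.72°) = -81.23°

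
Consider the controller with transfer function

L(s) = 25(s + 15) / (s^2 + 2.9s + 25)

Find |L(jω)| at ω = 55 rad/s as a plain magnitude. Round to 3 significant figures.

0.474

At s = jω = j55:
zero (s+15): 15 + j55 → |·| = √(15²+55²) = √3250 ≈ 57.009, ∠ = arctan(55/15) ≈ 74.74°
quadratic: (j55)² + 2.9·j55 + 25 = -3000 + j159.5 → |·| ≈ 3004.2, ∠ ≈ 176.96°
|L| = 25 · 57.009 / 3004.2 ≈ 0.47441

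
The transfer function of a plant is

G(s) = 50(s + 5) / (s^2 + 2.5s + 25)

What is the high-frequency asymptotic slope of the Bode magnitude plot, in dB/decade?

-20 dB/decade

Each pole contributes −20 dB/decade at high frequency; each zero contributes +20 dB/decade.
Net: 1 zero(s) − 2 pole(s) → -20 dB/decade.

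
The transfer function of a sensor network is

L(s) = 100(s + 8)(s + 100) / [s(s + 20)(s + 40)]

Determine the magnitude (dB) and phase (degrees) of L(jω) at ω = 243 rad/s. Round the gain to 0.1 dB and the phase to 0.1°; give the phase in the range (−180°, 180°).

At s = jω = j243:
zero (s+8): 8 + j243 → |·| = √(8²+243²) = √59113 ≈ 243.13, ∠ = arctan(243/8) ≈ 88.11°
zero (s+100): 100 + j243 → |·| = √(100²+243²) = √69049 ≈ 262.77, ∠ = arctan(243/100) ≈ 67.63°
pole (s+20): 20 + j243 → |·| = √(20²+243²) = √59449 ≈ 243.82, ∠ = arctan(243/20) ≈ 85.29°
pole (s+40): 40 + j243 → |·| = √(40²+243²) = √60649 ≈ 246.27, ∠ = arctan(243/40) ≈ 80.65°
pole at origin: |s| = 243, ∠ = 90.00° (in denominator)
|L| = 100 · 63887 / 1.4591e+07 ≈ 0.43785
Gain = 20 log₁₀(0.43785) ≈ -7.17 dB
∠L = 155.74° − 255.94° = -100.20°

-7.2 dB, -100.2°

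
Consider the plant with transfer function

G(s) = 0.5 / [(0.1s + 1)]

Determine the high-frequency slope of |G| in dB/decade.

-20 dB/decade

Each pole contributes −20 dB/decade at high frequency; each zero contributes +20 dB/decade.
Net: 0 zero(s) − 1 pole(s) → -20 dB/decade.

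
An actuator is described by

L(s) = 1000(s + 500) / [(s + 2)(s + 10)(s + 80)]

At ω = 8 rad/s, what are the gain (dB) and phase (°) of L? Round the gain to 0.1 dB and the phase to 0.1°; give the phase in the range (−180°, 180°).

At s = jω = j8:
zero (s+500): 500 + j8 → |·| = √(500²+8²) = √250064 ≈ 500.06, ∠ = arctan(8/500) ≈ 0.92°
pole (s+2): 2 + j8 → |·| = √(2²+8²) = √68 ≈ 8.2462, ∠ = arctan(8/2) ≈ 75.96°
pole (s+10): 10 + j8 → |·| = √(10²+8²) = √164 ≈ 12.806, ∠ = arctan(8/10) ≈ 38.66°
pole (s+80): 80 + j8 → |·| = √(80²+8²) = √6464 ≈ 80.399, ∠ = arctan(8/80) ≈ 5.71°
|L| = 1000 · 500.06 / 8490.2 ≈ 58.898
Gain = 20 log₁₀(58.898) ≈ 35.40 dB
∠L = 0.92° − 120.33° = -119.41°

35.4 dB, -119.4°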